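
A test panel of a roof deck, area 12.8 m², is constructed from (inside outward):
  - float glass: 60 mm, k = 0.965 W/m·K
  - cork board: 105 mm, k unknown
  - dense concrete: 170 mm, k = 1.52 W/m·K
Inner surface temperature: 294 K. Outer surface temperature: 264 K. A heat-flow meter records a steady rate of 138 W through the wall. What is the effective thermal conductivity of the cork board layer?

k ≈ 0.0403 W/(m·K)

Series thermal resistances:
R_float glass = L/(kA) = 0.06/(0.965×12.8) = 0.004858 K/W
R_dense concrete = L/(kA) = 0.17/(1.52×12.8) = 0.008738 K/W
Sum of known resistances R_other = 0.0136 K/W
Total R = ΔT/Q = 30/138 = 0.2174 K/W
R_cork board = R_total − R_other = 0.2038 K/W
k = L/(R·A) = 0.105/(0.2038×12.8)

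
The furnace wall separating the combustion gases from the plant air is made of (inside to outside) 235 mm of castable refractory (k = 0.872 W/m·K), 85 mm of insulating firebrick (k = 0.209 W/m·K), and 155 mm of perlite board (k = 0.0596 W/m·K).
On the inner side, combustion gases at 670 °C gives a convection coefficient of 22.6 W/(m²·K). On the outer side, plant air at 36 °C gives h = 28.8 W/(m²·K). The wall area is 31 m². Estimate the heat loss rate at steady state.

Q ≈ 5860 W

Treating each layer as a thermal resistance in series:
R_inner film = 1/(h_i·A) = 1/(22.6×31) = 0.001427 K/W
R_castable refractory = L/(kA) = 0.235/(0.872×31) = 0.008693 K/W
R_insulating firebrick = L/(kA) = 0.085/(0.209×31) = 0.01312 K/W
R_perlite board = L/(kA) = 0.155/(0.0596×31) = 0.08389 K/W
R_outer film = 1/(h_o·A) = 1/(28.8×31) = 0.00112 K/W
R_total = 0.1083 K/W
Q = ΔT / R_total = 634 / 0.1083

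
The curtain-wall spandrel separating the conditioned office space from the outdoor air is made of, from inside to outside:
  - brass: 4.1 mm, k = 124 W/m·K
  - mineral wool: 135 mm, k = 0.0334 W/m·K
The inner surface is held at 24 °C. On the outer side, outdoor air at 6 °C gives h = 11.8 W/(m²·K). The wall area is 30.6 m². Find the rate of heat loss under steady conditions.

Series thermal resistances:
R_brass = L/(kA) = 0.0041/(124×30.6) = 1.081×10^-6 K/W
R_mineral wool = L/(kA) = 0.135/(0.0334×30.6) = 0.1321 K/W
R_outer film = 1/(h_o·A) = 1/(11.8×30.6) = 0.002769 K/W
R_total = 0.1349 K/W
Q = ΔT / R_total = 18 / 0.1349

Q ≈ 133 W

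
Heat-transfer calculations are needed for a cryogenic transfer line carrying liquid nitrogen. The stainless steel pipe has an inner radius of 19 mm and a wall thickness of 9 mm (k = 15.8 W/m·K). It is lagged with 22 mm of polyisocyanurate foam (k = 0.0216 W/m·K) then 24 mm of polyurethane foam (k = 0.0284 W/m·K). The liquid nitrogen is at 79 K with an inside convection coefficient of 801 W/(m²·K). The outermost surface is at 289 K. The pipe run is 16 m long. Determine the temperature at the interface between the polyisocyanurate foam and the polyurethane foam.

Per-layer cylindrical resistances, series-summed:
R_inner film = 1/(h_i·2πr₁L) = 1/(801×2π×0.019×16) = 6.536×10^-4 K/W
R_stainless steel pipe wall = ln(28/19)/(2π×15.8×16) = 2.441×10^-4 K/W
R_polyisocyanurate foam = ln(50/28)/(2π×0.0216×16) = 0.267 K/W
R_polyurethane foam = ln(74/50)/(2π×0.0284×16) = 0.1373 K/W
R_total = 0.4052 K/W
Q = ΔT/R_total = 210/0.4052
Q = 518 W
T_interface = T_inner + Q·ΣR(inner→interface) = 79 + 518×0.2679

T ≈ 218 K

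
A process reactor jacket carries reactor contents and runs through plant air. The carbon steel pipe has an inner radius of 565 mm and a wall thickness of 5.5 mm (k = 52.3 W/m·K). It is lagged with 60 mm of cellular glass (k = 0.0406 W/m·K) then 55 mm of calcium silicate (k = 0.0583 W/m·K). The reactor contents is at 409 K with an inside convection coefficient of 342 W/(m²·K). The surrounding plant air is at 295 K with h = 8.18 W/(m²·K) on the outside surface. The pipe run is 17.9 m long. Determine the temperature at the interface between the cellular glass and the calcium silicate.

For a radial system each layer contributes R = ln(r_out/r_in)/(2πkL); films add R = 1/(hA).
R_inner film = 1/(h_i·2πr₁L) = 1/(342×2π×0.565×17.9) = 4.601×10^-5 K/W
R_carbon steel pipe wall = ln(570.5/565)/(2π×52.3×17.9) = 1.647×10^-6 K/W
R_cellular glass = ln(630.5/570.5)/(2π×0.0406×17.9) = 0.0219 K/W
R_calcium silicate = ln(685.5/630.5)/(2π×0.0583×17.9) = 0.01276 K/W
R_outer film = 1/(h_o·2πr_oL) = 1/(8.18×2π×0.6855×17.9) = 0.001586 K/W
R_total = 0.03629 K/W
Q = ΔT/R_total = 114/0.03629
Q = 3140 W
T_interface = T_inner − Q·ΣR(inner→interface) = 409 − 3140×0.02195

T ≈ 340 K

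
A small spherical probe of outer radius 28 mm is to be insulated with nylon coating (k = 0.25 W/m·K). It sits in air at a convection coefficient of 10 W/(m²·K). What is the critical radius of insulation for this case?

For a sphere r_cr = 2k/h = 2×0.25/10
r_cr = 50 mm; since the bare radius (28 mm) is below r_cr, adding a thin layer of insulation will *increase* heat loss.

r_cr ≈ 50 mm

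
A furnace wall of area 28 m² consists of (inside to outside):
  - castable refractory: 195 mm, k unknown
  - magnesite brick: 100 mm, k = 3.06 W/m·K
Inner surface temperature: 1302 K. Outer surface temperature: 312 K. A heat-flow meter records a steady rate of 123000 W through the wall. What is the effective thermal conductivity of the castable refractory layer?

k ≈ 1.01 W/(m·K)

Series thermal resistances:
R_magnesite brick = L/(kA) = 0.1/(3.06×28) = 0.001167 K/W
Sum of known resistances R_other = 0.001167 K/W
Total R = ΔT/Q = 990/123000 = 0.008049 K/W
R_castable refractory = R_total − R_other = 0.006882 K/W
k = L/(R·A) = 0.195/(0.006882×28)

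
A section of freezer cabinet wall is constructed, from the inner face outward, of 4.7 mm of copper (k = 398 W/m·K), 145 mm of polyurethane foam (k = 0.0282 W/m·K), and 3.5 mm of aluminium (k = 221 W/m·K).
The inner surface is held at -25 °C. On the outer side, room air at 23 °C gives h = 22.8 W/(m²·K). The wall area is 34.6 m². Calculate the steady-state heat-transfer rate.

Q ≈ 320 W

Treating each layer as a thermal resistance in series:
R_copper = L/(kA) = 0.0047/(398×34.6) = 3.413×10^-7 K/W
R_polyurethane foam = L/(kA) = 0.145/(0.0282×34.6) = 0.1486 K/W
R_aluminium = L/(kA) = 0.0035/(221×34.6) = 4.577×10^-7 K/W
R_outer film = 1/(h_o·A) = 1/(22.8×34.6) = 0.001268 K/W
R_total = 0.1499 K/W
Q = ΔT / R_total = 48 / 0.1499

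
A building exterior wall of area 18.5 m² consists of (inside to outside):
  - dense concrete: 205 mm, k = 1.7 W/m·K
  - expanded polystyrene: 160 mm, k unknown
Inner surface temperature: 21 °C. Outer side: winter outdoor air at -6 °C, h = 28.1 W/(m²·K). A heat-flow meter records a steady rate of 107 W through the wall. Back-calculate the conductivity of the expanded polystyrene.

Thermal resistances in series:
R_dense concrete = L/(kA) = 0.205/(1.7×18.5) = 0.006518 K/W
R_outer film = 1/(h_o·A) = 1/(28.1×18.5) = 0.001924 K/W
Sum of known resistances R_other = 0.008442 K/W
Total R = ΔT/Q = 27/107 = 0.2523 K/W
R_expanded polystyrene = R_total − R_other = 0.2439 K/W
k = L/(R·A) = 0.16/(0.2439×18.5)

k ≈ 0.0355 W/(m·K)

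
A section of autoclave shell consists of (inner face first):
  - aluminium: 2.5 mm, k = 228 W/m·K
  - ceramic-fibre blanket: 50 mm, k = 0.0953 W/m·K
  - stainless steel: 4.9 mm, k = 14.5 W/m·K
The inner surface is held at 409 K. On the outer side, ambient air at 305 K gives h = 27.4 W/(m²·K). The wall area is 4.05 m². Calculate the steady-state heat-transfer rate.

Q ≈ 750 W

Using the resistance-network approach (series):
R_aluminium = L/(kA) = 0.0025/(228×4.05) = 2.707×10^-6 K/W
R_ceramic-fibre blanket = L/(kA) = 0.05/(0.0953×4.05) = 0.1295 K/W
R_stainless steel = L/(kA) = 0.0049/(14.5×4.05) = 8.344×10^-5 K/W
R_outer film = 1/(h_o·A) = 1/(27.4×4.05) = 0.009011 K/W
R_total = 0.1386 K/W
Q = ΔT / R_total = 104 / 0.1386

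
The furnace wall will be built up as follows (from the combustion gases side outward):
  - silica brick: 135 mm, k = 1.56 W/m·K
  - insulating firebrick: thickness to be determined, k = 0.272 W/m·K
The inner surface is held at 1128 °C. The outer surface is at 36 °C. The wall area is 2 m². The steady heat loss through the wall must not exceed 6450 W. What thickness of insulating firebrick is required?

L ≈ 68.6 mm

Treating each layer as a thermal resistance in series:
R_silica brick = L/(kA) = 0.135/(1.56×2) = 0.04327 K/W
Sum of the known resistances R_other = 0.04327 K/W
Required total resistance R_tot = ΔT/Q_allow = 1092/6450 = 0.1693 K/W
R_insulating firebrick = R_tot − R_other = 0.126 K/W
L = R·k·A = 0.126×0.272×2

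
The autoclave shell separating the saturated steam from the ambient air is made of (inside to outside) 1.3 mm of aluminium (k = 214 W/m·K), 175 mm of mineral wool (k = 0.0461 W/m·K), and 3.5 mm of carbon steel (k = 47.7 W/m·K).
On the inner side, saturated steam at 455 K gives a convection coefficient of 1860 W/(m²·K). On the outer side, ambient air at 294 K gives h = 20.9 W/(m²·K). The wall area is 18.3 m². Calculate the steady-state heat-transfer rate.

Treating each layer as a thermal resistance in series:
R_inner film = 1/(h_i·A) = 1/(1860×18.3) = 2.938×10^-5 K/W
R_aluminium = L/(kA) = 0.0013/(214×18.3) = 3.32×10^-7 K/W
R_mineral wool = L/(kA) = 0.175/(0.0461×18.3) = 0.2074 K/W
R_carbon steel = L/(kA) = 0.0035/(47.7×18.3) = 4.01×10^-6 K/W
R_outer film = 1/(h_o·A) = 1/(20.9×18.3) = 0.002615 K/W
R_total = 0.2101 K/W
Q = ΔT / R_total = 161 / 0.2101

Q ≈ 766 W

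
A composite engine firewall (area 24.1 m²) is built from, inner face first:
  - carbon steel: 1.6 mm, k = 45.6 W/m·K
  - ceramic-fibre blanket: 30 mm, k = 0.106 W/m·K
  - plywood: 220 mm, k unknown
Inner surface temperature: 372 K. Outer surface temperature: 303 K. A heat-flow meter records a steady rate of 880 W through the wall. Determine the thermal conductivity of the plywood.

k ≈ 0.137 W/(m·K)

Thermal resistances in series:
R_carbon steel = L/(kA) = 0.0016/(45.6×24.1) = 1.456×10^-6 K/W
R_ceramic-fibre blanket = L/(kA) = 0.03/(0.106×24.1) = 0.01174 K/W
Sum of known resistances R_other = 0.01174 K/W
Total R = ΔT/Q = 69/880 = 0.07841 K/W
R_plywood = R_total − R_other = 0.06666 K/W
k = L/(R·A) = 0.22/(0.06666×24.1)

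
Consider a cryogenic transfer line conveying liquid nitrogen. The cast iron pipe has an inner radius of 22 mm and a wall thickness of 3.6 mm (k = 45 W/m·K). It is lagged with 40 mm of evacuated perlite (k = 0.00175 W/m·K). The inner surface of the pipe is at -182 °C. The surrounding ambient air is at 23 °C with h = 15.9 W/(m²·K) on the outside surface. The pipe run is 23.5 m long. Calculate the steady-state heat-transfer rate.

Treating each annulus and film as a series resistance:
R_cast iron pipe wall = ln(25.6/22)/(2π×45×23.5) = 2.281×10^-5 K/W
R_evacuated perlite = ln(65.6/25.6)/(2π×0.00175×23.5) = 3.642 K/W
R_outer film = 1/(h_o·2πr_oL) = 1/(15.9×2π×0.0656×23.5) = 0.006493 K/W
R_total = 3.648 K/W
Q = ΔT/R_total = 205/3.648

Q ≈ 56.2 W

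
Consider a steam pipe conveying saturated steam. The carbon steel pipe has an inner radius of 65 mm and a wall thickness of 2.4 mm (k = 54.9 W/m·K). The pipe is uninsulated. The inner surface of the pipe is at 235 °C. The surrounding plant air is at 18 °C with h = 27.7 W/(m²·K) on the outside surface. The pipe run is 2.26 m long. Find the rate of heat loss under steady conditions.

Q ≈ 5750 W

Radial resistances (cylindrical: R_cond = ln(r_o/r_i)/(2πkL), R_conv = 1/(h·2πrL)):
R_carbon steel pipe wall = ln(67.4/65)/(2π×54.9×2.26) = 4.651×10^-5 K/W
R_outer film = 1/(h_o·2πr_oL) = 1/(27.7×2π×0.0674×2.26) = 0.03772 K/W
R_total = 0.03777 K/W
Q = ΔT/R_total = 217/0.03777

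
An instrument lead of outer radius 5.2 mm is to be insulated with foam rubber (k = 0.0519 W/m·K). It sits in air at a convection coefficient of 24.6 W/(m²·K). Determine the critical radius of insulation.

r_cr ≈ 2.11 mm

For a cylinder r_cr = k/h = 0.0519/24.6
r_cr = 2.11 mm; since the bare radius (5.2 mm) is above r_cr, any added insulation will reduce heat loss.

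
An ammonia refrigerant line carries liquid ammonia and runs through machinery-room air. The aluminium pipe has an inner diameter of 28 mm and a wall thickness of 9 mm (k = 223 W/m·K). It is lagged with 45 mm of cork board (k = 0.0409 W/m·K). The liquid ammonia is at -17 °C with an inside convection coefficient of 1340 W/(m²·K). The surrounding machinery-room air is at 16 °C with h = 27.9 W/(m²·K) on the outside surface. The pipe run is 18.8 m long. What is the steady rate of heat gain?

Q ≈ 144 W

For a radial system each layer contributes R = ln(r_out/r_in)/(2πkL); films add R = 1/(hA).
R_inner film = 1/(h_i·2πr₁L) = 1/(1340×2π×0.014×18.8) = 4.513×10^-4 K/W
R_aluminium pipe wall = ln(23/14)/(2π×223×18.8) = 1.885×10^-5 K/W
R_cork board = ln(68/23)/(2π×0.0409×18.8) = 0.2244 K/W
R_outer film = 1/(h_o·2πr_oL) = 1/(27.9×2π×0.068×18.8) = 0.004462 K/W
R_total = 0.2293 K/W
Q = ΔT/R_total = 33/0.2293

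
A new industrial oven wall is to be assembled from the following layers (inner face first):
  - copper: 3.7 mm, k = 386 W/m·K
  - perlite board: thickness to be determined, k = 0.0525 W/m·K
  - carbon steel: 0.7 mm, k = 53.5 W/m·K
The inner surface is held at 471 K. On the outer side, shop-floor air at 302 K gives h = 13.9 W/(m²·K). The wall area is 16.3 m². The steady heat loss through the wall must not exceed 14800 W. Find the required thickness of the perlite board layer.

Series thermal resistances:
R_copper = L/(kA) = 0.0037/(386×16.3) = 5.881×10^-7 K/W
R_carbon steel = L/(kA) = 0.0007/(53.5×16.3) = 8.027×10^-7 K/W
R_outer film = 1/(h_o·A) = 1/(13.9×16.3) = 0.004414 K/W
Sum of the known resistances R_other = 0.004415 K/W
Required total resistance R_tot = ΔT/Q_allow = 169/14800 = 0.01142 K/W
R_perlite board = R_tot − R_other = 0.007004 K/W
L = R·k·A = 0.007004×0.0525×16.3

L ≈ 5.99 mm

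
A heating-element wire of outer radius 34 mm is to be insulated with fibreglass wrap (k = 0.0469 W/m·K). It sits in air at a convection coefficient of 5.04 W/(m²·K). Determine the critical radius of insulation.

For a cylinder r_cr = k/h = 0.0469/5.04
r_cr = 9.31 mm; since the bare radius (34 mm) is above r_cr, any added insulation will reduce heat loss.

r_cr ≈ 9.31 mm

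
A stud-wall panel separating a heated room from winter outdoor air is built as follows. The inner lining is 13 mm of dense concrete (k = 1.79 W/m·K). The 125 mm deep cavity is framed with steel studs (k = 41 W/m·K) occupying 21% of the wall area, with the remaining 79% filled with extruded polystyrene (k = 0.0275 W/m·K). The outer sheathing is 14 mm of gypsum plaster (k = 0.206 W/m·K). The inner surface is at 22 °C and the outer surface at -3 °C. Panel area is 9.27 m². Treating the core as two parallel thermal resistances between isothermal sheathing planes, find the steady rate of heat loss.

Q ≈ 2580 W

Sheathing layers in series; stud and cavity paths in parallel between them.
R_inner = 0.013/(1.79×9.27) = 7.834×10^-4 K/W
R_stud  = 0.125/(41×0.21×9.27) = 0.001566 K/W
R_cav   = 0.125/(0.0275×0.79×9.27) = 0.6207 K/W
1/R_core = 1/R_stud + 1/R_cav → R_core = 0.001562 K/W
R_outer = 0.014/(0.206×9.27) = 0.007331 K/W
R_total = 0.009677 K/W
Q = ΔT/R_total = 25/0.009677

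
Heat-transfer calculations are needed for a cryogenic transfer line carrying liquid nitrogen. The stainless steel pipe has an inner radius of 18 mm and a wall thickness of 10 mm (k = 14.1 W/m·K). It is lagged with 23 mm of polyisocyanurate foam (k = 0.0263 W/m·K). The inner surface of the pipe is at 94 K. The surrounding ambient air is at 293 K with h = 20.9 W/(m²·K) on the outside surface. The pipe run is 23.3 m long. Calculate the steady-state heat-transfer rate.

Q ≈ 1230 W

Cylindrical conduction, so R = ln(r₂/r₁)/(2πkL) per layer, in series:
R_stainless steel pipe wall = ln(28/18)/(2π×14.1×23.3) = 2.14×10^-4 K/W
R_polyisocyanurate foam = ln(51/28)/(2π×0.0263×23.3) = 0.1557 K/W
R_outer film = 1/(h_o·2πr_oL) = 1/(20.9×2π×0.051×23.3) = 0.006408 K/W
R_total = 0.1624 K/W
Q = ΔT/R_total = 199/0.1624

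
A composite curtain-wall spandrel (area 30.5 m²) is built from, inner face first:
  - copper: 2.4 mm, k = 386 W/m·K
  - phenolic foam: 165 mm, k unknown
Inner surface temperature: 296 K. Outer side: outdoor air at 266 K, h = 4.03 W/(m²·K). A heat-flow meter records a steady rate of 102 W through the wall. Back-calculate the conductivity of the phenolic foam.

Model the wall as resistances in series:
R_copper = L/(kA) = 0.0024/(386×30.5) = 2.039×10^-7 K/W
R_outer film = 1/(h_o·A) = 1/(4.03×30.5) = 0.008136 K/W
Sum of known resistances R_other = 0.008136 K/W
Total R = ΔT/Q = 30/102 = 0.2941 K/W
R_phenolic foam = R_total − R_other = 0.286 K/W
k = L/(R·A) = 0.165/(0.286×30.5)

k ≈ 0.0189 W/(m·K)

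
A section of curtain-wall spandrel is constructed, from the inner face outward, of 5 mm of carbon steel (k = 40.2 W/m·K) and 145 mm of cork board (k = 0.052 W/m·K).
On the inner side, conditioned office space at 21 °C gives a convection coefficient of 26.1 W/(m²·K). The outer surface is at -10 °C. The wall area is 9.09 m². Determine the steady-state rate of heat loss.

Q ≈ 99.7 W

Treating each layer as a thermal resistance in series:
R_inner film = 1/(h_i·A) = 1/(26.1×9.09) = 0.004215 K/W
R_carbon steel = L/(kA) = 0.005/(40.2×9.09) = 1.368×10^-5 K/W
R_cork board = L/(kA) = 0.145/(0.052×9.09) = 0.3068 K/W
R_total = 0.311 K/W
Q = ΔT / R_total = 31 / 0.311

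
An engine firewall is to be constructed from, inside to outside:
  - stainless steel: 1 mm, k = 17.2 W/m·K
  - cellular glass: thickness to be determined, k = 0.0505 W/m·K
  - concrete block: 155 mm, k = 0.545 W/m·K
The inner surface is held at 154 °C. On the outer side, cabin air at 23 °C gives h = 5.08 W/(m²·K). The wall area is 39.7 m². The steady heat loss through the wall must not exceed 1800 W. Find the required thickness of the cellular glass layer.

L ≈ 122 mm

Series thermal resistances:
R_stainless steel = L/(kA) = 0.001/(17.2×39.7) = 1.464×10^-6 K/W
R_concrete block = L/(kA) = 0.155/(0.545×39.7) = 0.007164 K/W
R_outer film = 1/(h_o·A) = 1/(5.08×39.7) = 0.004958 K/W
Sum of the known resistances R_other = 0.01212 K/W
Required total resistance R_tot = ΔT/Q_allow = 131/1800 = 0.07278 K/W
R_cellular glass = R_tot − R_other = 0.06065 K/W
L = R·k·A = 0.06065×0.0505×39.7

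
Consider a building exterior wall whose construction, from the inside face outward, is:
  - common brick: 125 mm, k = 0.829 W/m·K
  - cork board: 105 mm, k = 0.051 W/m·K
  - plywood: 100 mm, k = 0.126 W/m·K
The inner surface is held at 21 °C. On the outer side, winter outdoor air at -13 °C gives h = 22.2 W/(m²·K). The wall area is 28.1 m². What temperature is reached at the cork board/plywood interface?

Treating each layer as a thermal resistance in series:
R_common brick = L/(kA) = 0.125/(0.829×28.1) = 0.005366 K/W
R_cork board = L/(kA) = 0.105/(0.051×28.1) = 0.07327 K/W
R_plywood = L/(kA) = 0.1/(0.126×28.1) = 0.02824 K/W
R_outer film = 1/(h_o·A) = 1/(22.2×28.1) = 0.001603 K/W
R_total = 0.1085 K/W;  Q = ΔT/R_total = 34/0.1085 = 313.4 W
T_interface = T_inner − Q·ΣR(inner→interface) = 21 − 313×0.07863

T ≈ -3.65 °C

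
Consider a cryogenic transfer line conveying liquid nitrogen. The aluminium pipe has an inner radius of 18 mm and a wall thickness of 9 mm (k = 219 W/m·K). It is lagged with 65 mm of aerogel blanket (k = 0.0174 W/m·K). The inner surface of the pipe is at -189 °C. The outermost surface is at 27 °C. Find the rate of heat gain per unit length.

Treating each annulus and film as a series resistance:
R_aluminium pipe wall = ln(27/18)/(2π×219×1) = 2.947×10^-4 K/W
R_aerogel blanket = ln(92/27)/(2π×0.0174×1) = 11.21 K/W
R_total = 11.21 K/W
Q = ΔT/R_total = 216/11.21

q′ ≈ 19.3 W/m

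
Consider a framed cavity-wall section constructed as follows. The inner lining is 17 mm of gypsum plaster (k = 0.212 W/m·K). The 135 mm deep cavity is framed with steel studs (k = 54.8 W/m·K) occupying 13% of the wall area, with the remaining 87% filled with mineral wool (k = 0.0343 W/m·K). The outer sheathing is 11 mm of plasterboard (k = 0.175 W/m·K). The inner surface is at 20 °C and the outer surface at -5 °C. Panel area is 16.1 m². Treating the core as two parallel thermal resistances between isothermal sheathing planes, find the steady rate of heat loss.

Q ≈ 2490 W

Sheathing layers in series; stud and cavity paths in parallel between them.
R_inner = 0.017/(0.212×16.1) = 0.004981 K/W
R_stud  = 0.135/(54.8×0.13×16.1) = 0.001177 K/W
R_cav   = 0.135/(0.0343×0.87×16.1) = 0.281 K/W
1/R_core = 1/R_stud + 1/R_cav → R_core = 0.001172 K/W
R_outer = 0.011/(0.175×16.1) = 0.003904 K/W
R_total = 0.01006 K/W
Q = ΔT/R_total = 25/0.01006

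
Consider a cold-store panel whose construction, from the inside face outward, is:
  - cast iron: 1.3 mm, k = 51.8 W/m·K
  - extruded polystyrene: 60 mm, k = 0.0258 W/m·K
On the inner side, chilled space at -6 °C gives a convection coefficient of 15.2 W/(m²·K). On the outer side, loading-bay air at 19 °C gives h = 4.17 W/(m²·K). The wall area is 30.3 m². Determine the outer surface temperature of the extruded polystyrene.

Using the resistance-network approach (series):
R_inner film = 1/(h_i·A) = 1/(15.2×30.3) = 0.002171 K/W
R_cast iron = L/(kA) = 0.0013/(51.8×30.3) = 8.283×10^-7 K/W
R_extruded polystyrene = L/(kA) = 0.06/(0.0258×30.3) = 0.07675 K/W
R_outer film = 1/(h_o·A) = 1/(4.17×30.3) = 0.007914 K/W
R_total = 0.08684 K/W;  Q = ΔT/R_total = 25/0.08684 = 287.9 W
T_interface = T_inner + Q·ΣR(inner→interface) = -6 + 288×0.07892

T ≈ 16.7 °C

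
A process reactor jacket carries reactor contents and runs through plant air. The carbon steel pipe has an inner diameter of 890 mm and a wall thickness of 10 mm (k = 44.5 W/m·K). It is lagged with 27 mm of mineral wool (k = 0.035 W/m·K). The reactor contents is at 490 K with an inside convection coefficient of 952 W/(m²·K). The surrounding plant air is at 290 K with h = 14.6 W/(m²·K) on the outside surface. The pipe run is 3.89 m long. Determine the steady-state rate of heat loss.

Cylindrical conduction, so R = ln(r₂/r₁)/(2πkL) per layer, in series:
R_inner film = 1/(h_i·2πr₁L) = 1/(952×2π×0.445×3.89) = 9.658×10^-5 K/W
R_carbon steel pipe wall = ln(455/445)/(2π×44.5×3.89) = 2.043×10^-5 K/W
R_mineral wool = ln(482/455)/(2π×0.035×3.89) = 0.06739 K/W
R_outer film = 1/(h_o·2πr_oL) = 1/(14.6×2π×0.482×3.89) = 0.005814 K/W
R_total = 0.07332 K/W
Q = ΔT/R_total = 200/0.07332

Q ≈ 2730 W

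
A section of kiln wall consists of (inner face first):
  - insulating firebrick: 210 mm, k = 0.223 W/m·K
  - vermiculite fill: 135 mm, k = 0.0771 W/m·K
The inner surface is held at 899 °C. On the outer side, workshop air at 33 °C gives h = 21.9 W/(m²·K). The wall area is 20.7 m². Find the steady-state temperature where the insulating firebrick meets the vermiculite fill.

Treating each layer as a thermal resistance in series:
R_insulating firebrick = L/(kA) = 0.21/(0.223×20.7) = 0.04549 K/W
R_vermiculite fill = L/(kA) = 0.135/(0.0771×20.7) = 0.08459 K/W
R_outer film = 1/(h_o·A) = 1/(21.9×20.7) = 0.002206 K/W
R_total = 0.1323 K/W;  Q = ΔT/R_total = 866/0.1323 = 6546 W
T_interface = T_inner − Q·ΣR(inner→interface) = 899 − 6550×0.04549

T ≈ 601 °C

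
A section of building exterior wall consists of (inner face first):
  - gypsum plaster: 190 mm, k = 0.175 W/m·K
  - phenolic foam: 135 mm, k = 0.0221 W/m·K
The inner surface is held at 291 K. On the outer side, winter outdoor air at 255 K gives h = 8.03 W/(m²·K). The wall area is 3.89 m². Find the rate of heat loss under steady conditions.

Q ≈ 19.1 W

Series thermal resistances:
R_gypsum plaster = L/(kA) = 0.19/(0.175×3.89) = 0.2791 K/W
R_phenolic foam = L/(kA) = 0.135/(0.0221×3.89) = 1.57 K/W
R_outer film = 1/(h_o·A) = 1/(8.03×3.89) = 0.03201 K/W
R_total = 1.881 K/W
Q = ΔT / R_total = 36 / 1.881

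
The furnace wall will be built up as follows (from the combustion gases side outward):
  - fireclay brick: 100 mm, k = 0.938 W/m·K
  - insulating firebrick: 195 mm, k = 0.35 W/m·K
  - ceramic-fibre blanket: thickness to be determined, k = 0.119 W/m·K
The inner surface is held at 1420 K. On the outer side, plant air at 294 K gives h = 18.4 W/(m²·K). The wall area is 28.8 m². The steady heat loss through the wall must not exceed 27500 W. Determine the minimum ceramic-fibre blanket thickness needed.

L ≈ 54.9 mm

Using the resistance-network approach (series):
R_fireclay brick = L/(kA) = 0.1/(0.938×28.8) = 0.003702 K/W
R_insulating firebrick = L/(kA) = 0.195/(0.35×28.8) = 0.01935 K/W
R_outer film = 1/(h_o·A) = 1/(18.4×28.8) = 0.001887 K/W
Sum of the known resistances R_other = 0.02493 K/W
Required total resistance R_tot = ΔT/Q_allow = 1126/27500 = 0.04095 K/W
R_ceramic-fibre blanket = R_tot − R_other = 0.01601 K/W
L = R·k·A = 0.01601×0.119×28.8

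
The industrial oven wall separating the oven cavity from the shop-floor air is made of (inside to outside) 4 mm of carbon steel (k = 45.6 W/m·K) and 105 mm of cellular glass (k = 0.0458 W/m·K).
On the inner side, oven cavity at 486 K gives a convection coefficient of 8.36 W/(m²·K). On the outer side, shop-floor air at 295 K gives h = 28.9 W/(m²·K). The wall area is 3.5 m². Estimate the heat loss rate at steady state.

Using the resistance-network approach (series):
R_inner film = 1/(h_i·A) = 1/(8.36×3.5) = 0.03418 K/W
R_carbon steel = L/(kA) = 0.004/(45.6×3.5) = 2.506×10^-5 K/W
R_cellular glass = L/(kA) = 0.105/(0.0458×3.5) = 0.655 K/W
R_outer film = 1/(h_o·A) = 1/(28.9×3.5) = 0.009886 K/W
R_total = 0.6991 K/W
Q = ΔT / R_total = 191 / 0.6991

Q ≈ 273 W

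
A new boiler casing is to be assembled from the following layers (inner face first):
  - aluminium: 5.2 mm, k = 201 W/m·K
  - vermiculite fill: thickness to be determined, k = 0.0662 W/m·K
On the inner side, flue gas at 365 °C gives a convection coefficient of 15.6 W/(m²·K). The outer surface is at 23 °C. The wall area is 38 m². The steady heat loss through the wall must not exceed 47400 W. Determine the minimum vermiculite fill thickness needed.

Model the wall as resistances in series:
R_inner film = 1/(h_i·A) = 1/(15.6×38) = 0.001687 K/W
R_aluminium = L/(kA) = 0.0052/(201×38) = 6.808×10^-7 K/W
Sum of the known resistances R_other = 0.001688 K/W
Required total resistance R_tot = ΔT/Q_allow = 342/47400 = 0.007215 K/W
R_vermiculite fill = R_tot − R_other = 0.005528 K/W
L = R·k·A = 0.005528×0.0662×38

L ≈ 13.9 mm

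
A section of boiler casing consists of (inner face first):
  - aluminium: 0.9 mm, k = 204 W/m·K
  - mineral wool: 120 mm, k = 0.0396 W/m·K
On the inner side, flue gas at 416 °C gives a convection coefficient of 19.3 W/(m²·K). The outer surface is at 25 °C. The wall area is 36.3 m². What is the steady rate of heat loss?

Using the resistance-network approach (series):
R_inner film = 1/(h_i·A) = 1/(19.3×36.3) = 0.001427 K/W
R_aluminium = L/(kA) = 0.0009/(204×36.3) = 1.215×10^-7 K/W
R_mineral wool = L/(kA) = 0.12/(0.0396×36.3) = 0.08348 K/W
R_total = 0.08491 K/W
Q = ΔT / R_total = 391 / 0.08491

Q ≈ 4610 W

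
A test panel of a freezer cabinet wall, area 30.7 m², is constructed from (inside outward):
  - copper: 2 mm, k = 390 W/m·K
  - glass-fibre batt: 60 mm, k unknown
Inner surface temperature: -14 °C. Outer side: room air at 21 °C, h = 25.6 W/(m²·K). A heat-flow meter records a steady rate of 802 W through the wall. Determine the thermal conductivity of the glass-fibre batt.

Thermal resistances in series:
R_copper = L/(kA) = 0.002/(390×30.7) = 1.67×10^-7 K/W
R_outer film = 1/(h_o·A) = 1/(25.6×30.7) = 0.001272 K/W
Sum of known resistances R_other = 0.001273 K/W
Total R = ΔT/Q = 35/802 = 0.04364 K/W
R_glass-fibre batt = R_total − R_other = 0.04237 K/W
k = L/(R·A) = 0.06/(0.04237×30.7)

k ≈ 0.0461 W/(m·K)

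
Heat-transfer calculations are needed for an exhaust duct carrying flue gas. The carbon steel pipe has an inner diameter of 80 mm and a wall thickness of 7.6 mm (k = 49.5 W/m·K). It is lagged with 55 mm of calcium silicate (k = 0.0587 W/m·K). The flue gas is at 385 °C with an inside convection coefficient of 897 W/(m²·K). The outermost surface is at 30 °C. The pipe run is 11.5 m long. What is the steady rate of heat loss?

For a radial system each layer contributes R = ln(r_out/r_in)/(2πkL); films add R = 1/(hA).
R_inner film = 1/(h_i·2πr₁L) = 1/(897×2π×0.04×11.5) = 3.857×10^-4 K/W
R_carbon steel pipe wall = ln(47.6/40)/(2π×49.5×11.5) = 4.864×10^-5 K/W
R_calcium silicate = ln(102.6/47.6)/(2π×0.0587×11.5) = 0.1811 K/W
R_total = 0.1815 K/W
Q = ΔT/R_total = 355/0.1815

Q ≈ 1960 W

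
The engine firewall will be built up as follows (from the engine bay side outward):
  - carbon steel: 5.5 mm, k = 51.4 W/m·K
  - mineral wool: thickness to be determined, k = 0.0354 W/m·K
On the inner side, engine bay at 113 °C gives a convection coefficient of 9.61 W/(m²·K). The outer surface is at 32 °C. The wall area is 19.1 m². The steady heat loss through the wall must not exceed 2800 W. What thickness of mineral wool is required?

L ≈ 15.9 mm

Thermal resistances in series:
R_inner film = 1/(h_i·A) = 1/(9.61×19.1) = 0.005448 K/W
R_carbon steel = L/(kA) = 0.0055/(51.4×19.1) = 5.602×10^-6 K/W
Sum of the known resistances R_other = 0.005454 K/W
Required total resistance R_tot = ΔT/Q_allow = 81/2800 = 0.02893 K/W
R_mineral wool = R_tot − R_other = 0.02347 K/W
L = R·k·A = 0.02347×0.0354×19.1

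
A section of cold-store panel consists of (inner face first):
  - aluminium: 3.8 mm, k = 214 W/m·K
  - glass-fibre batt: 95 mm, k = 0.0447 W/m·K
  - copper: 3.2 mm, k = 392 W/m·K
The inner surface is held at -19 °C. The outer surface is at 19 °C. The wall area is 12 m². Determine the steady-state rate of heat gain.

Series thermal resistances:
R_aluminium = L/(kA) = 0.0038/(214×12) = 1.48×10^-6 K/W
R_glass-fibre batt = L/(kA) = 0.095/(0.0447×12) = 0.1771 K/W
R_copper = L/(kA) = 0.0032/(392×12) = 6.803×10^-7 K/W
R_total = 0.1771 K/W
Q = ΔT / R_total = 38 / 0.1771

Q ≈ 215 W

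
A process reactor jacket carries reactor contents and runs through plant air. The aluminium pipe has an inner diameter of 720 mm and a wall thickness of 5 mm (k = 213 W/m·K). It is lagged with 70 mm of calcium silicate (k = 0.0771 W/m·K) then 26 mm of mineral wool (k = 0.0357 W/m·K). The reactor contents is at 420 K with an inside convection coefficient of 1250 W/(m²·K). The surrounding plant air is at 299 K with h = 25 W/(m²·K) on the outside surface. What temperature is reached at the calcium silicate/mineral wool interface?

Cylindrical conduction, so R = ln(r₂/r₁)/(2πkL) per layer, in series:
R_inner film = 1/(h_i·2πr₁L) = 1/(1250×2π×0.36×1) = 3.537×10^-4 K/W
R_aluminium pipe wall = ln(365/360)/(2π×213×1) = 1.031×10^-5 K/W
R_calcium silicate = ln(435/365)/(2π×0.0771×1) = 0.3622 K/W
R_mineral wool = ln(461/435)/(2π×0.0357×1) = 0.2588 K/W
R_outer film = 1/(h_o·2πr_oL) = 1/(25×2π×0.461×1) = 0.01381 K/W
R_total = 0.6351 K/W
Q = ΔT/R_total = 121/0.6351
Q = 191 W/m
T_interface = T_inner − Q·ΣR(inner→interface) = 420 − 191×0.3625

T ≈ 351 K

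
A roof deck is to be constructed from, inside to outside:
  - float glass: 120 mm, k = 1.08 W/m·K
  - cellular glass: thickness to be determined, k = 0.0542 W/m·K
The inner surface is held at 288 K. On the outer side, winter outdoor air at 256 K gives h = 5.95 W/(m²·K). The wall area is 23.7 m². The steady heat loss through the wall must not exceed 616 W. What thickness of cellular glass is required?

Thermal resistances in series:
R_float glass = L/(kA) = 0.12/(1.08×23.7) = 0.004688 K/W
R_outer film = 1/(h_o·A) = 1/(5.95×23.7) = 0.007091 K/W
Sum of the known resistances R_other = 0.01178 K/W
Required total resistance R_tot = ΔT/Q_allow = 32/616 = 0.05195 K/W
R_cellular glass = R_tot − R_other = 0.04017 K/W
L = R·k·A = 0.04017×0.0542×23.7

L ≈ 51.6 mm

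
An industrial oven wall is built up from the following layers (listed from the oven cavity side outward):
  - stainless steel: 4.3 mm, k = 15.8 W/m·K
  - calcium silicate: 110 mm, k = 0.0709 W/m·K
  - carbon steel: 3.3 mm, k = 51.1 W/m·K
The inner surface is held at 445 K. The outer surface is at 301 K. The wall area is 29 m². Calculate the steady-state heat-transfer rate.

Series thermal resistances:
R_stainless steel = L/(kA) = 0.0043/(15.8×29) = 9.385×10^-6 K/W
R_calcium silicate = L/(kA) = 0.11/(0.0709×29) = 0.0535 K/W
R_carbon steel = L/(kA) = 0.0033/(51.1×29) = 2.227×10^-6 K/W
R_total = 0.05351 K/W
Q = ΔT / R_total = 144 / 0.05351

Q ≈ 2690 W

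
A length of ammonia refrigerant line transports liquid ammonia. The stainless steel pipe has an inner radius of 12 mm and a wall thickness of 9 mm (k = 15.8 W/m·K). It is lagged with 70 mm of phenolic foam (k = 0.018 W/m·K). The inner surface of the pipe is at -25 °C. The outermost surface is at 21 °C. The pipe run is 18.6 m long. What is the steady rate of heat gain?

Q ≈ 66 W

Cylindrical conduction, so R = ln(r₂/r₁)/(2πkL) per layer, in series:
R_stainless steel pipe wall = ln(21/12)/(2π×15.8×18.6) = 3.031×10^-4 K/W
R_phenolic foam = ln(91/21)/(2π×0.018×18.6) = 0.6971 K/W
R_total = 0.6974 K/W
Q = ΔT/R_total = 46/0.6974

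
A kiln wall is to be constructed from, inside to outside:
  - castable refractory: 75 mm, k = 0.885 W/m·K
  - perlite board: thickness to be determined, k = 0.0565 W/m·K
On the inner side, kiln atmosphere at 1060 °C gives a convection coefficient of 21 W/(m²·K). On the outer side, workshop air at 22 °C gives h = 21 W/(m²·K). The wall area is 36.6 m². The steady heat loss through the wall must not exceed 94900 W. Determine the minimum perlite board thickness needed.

Series thermal resistances:
R_inner film = 1/(h_i·A) = 1/(21×36.6) = 0.001301 K/W
R_castable refractory = L/(kA) = 0.075/(0.885×36.6) = 0.002315 K/W
R_outer film = 1/(h_o·A) = 1/(21×36.6) = 0.001301 K/W
Sum of the known resistances R_other = 0.004918 K/W
Required total resistance R_tot = ΔT/Q_allow = 1038/94900 = 0.01094 K/W
R_perlite board = R_tot − R_other = 0.00602 K/W
L = R·k·A = 0.00602×0.0565×36.6

L ≈ 12.4 mm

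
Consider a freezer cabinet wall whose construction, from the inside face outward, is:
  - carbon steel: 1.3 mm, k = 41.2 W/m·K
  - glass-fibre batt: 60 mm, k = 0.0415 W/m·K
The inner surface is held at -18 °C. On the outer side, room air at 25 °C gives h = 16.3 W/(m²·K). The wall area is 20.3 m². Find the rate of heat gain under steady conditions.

Q ≈ 579 W

Using the resistance-network approach (series):
R_carbon steel = L/(kA) = 0.0013/(41.2×20.3) = 1.554×10^-6 K/W
R_glass-fibre batt = L/(kA) = 0.06/(0.0415×20.3) = 0.07122 K/W
R_outer film = 1/(h_o·A) = 1/(16.3×20.3) = 0.003022 K/W
R_total = 0.07424 K/W
Q = ΔT / R_total = 43 / 0.07424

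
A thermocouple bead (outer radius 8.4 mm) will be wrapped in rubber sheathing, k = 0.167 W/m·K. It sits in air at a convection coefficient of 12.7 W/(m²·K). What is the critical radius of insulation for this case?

r_cr ≈ 26.3 mm

For a sphere r_cr = 2k/h = 2×0.167/12.7
r_cr = 26.3 mm; since the bare radius (8.4 mm) is below r_cr, adding a thin layer of insulation will *increase* heat loss.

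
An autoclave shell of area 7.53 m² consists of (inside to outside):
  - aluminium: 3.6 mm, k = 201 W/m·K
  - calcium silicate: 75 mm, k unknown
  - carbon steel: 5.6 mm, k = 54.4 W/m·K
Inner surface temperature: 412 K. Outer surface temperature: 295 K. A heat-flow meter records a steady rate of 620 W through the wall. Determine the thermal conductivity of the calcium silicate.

k ≈ 0.0528 W/(m·K)

Thermal resistances in series:
R_aluminium = L/(kA) = 0.0036/(201×7.53) = 2.379×10^-6 K/W
R_carbon steel = L/(kA) = 0.0056/(54.4×7.53) = 1.367×10^-5 K/W
Sum of known resistances R_other = 1.605×10^-5 K/W
Total R = ΔT/Q = 117/620 = 0.1887 K/W
R_calcium silicate = R_total − R_other = 0.1887 K/W
k = L/(R·A) = 0.075/(0.1887×7.53)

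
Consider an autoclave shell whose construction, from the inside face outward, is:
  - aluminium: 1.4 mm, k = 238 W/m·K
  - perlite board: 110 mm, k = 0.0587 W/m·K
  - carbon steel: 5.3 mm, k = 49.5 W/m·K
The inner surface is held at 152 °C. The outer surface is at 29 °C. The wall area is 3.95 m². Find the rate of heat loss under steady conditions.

Q ≈ 259 W

Thermal resistances in series:
R_aluminium = L/(kA) = 0.0014/(238×3.95) = 1.489×10^-6 K/W
R_perlite board = L/(kA) = 0.11/(0.0587×3.95) = 0.4744 K/W
R_carbon steel = L/(kA) = 0.0053/(49.5×3.95) = 2.711×10^-5 K/W
R_total = 0.4744 K/W
Q = ΔT / R_total = 123 / 0.4744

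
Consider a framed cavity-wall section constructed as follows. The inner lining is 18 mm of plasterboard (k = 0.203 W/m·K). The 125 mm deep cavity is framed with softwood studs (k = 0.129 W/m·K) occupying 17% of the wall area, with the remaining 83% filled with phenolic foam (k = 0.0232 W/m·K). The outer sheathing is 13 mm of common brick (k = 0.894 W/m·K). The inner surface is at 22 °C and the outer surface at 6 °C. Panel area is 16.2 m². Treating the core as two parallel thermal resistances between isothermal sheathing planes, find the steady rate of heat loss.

Q ≈ 82.6 W

Sheathing layers in series; stud and cavity paths in parallel between them.
R_inner = 0.018/(0.203×16.2) = 0.005473 K/W
R_stud  = 0.125/(0.129×0.17×16.2) = 0.3518 K/W
R_cav   = 0.125/(0.0232×0.83×16.2) = 0.4007 K/W
1/R_core = 1/R_stud + 1/R_cav → R_core = 0.1873 K/W
R_outer = 0.013/(0.894×16.2) = 8.976×10^-4 K/W
R_total = 0.1937 K/W
Q = ΔT/R_total = 16/0.1937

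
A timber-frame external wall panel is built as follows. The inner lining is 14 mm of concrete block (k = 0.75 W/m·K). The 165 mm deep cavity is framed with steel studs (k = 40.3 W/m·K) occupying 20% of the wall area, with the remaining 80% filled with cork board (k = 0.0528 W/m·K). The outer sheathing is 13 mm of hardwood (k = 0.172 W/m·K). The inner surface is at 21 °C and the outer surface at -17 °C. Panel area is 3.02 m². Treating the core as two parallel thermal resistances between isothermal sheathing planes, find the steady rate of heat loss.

Q ≈ 1000 W

Sheathing layers in series; stud and cavity paths in parallel between them.
R_inner = 0.014/(0.75×3.02) = 0.006181 K/W
R_stud  = 0.165/(40.3×0.2×3.02) = 0.006779 K/W
R_cav   = 0.165/(0.0528×0.8×3.02) = 1.293 K/W
1/R_core = 1/R_stud + 1/R_cav → R_core = 0.006743 K/W
R_outer = 0.013/(0.172×3.02) = 0.02503 K/W
R_total = 0.03795 K/W
Q = ΔT/R_total = 38/0.03795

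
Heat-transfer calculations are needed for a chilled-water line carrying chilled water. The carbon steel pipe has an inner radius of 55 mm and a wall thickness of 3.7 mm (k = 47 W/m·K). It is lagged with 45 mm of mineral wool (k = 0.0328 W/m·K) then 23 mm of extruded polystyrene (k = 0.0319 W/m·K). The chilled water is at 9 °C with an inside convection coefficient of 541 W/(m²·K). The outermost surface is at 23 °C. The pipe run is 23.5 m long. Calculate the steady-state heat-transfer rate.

Per-layer cylindrical resistances, series-summed:
R_inner film = 1/(h_i·2πr₁L) = 1/(541×2π×0.055×23.5) = 2.276×10^-4 K/W
R_carbon steel pipe wall = ln(58.7/55)/(2π×47×23.5) = 9.382×10^-6 K/W
R_mineral wool = ln(103.7/58.7)/(2π×0.0328×23.5) = 0.1175 K/W
R_extruded polystyrene = ln(126.7/103.7)/(2π×0.0319×23.5) = 0.04253 K/W
R_total = 0.1603 K/W
Q = ΔT/R_total = 14/0.1603

Q ≈ 87.4 W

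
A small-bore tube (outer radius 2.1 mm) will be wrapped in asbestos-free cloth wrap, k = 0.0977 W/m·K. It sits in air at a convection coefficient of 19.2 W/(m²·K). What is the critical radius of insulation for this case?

r_cr ≈ 5.09 mm

For a cylinder r_cr = k/h = 0.0977/19.2
r_cr = 5.09 mm; since the bare radius (2.1 mm) is below r_cr, adding a thin layer of insulation will *increase* heat loss.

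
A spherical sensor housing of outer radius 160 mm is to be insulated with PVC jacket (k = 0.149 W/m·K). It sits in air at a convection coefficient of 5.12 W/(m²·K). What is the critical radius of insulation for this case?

r_cr ≈ 58.2 mm

For a sphere r_cr = 2k/h = 2×0.149/5.12
r_cr = 58.2 mm; since the bare radius (160 mm) is above r_cr, any added insulation will reduce heat loss.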